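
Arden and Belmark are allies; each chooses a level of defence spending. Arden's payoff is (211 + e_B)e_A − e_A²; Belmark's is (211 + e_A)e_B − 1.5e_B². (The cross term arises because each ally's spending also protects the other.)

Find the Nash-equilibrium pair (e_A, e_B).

Expanding Arden's payoff: 211e_A + e_Be_A − e_A².
∂π/∂e_A = 211 + e_B − 2e_A = 0, so e_A = 105.5 + 0.5e_B.
Likewise for Belmark: e_B = 211/3 + (1/3)e_A.
Substituting the second reaction function into the first: e_A = 105.5 + 0.5(211/3 + (1/3)e_A), which gives (5/6)e_A = 422/3 ⇒ e_A = 168.8.
Then e_B = 211/3 + (1/3)·168.8 = 126.6.

168.8, 126.6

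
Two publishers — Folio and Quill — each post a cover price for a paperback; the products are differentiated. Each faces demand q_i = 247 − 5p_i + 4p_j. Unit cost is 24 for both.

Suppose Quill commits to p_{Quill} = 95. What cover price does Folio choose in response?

Folio's profit: π = (p_{Folio} − 24)(247 − 5p_{Folio} + 4p_{Quill}).
∂π/∂p_{Folio} = 367 − 10p_{Folio} + 4p_{Quill} = 0 ⇒ p_{Folio} = 36.7 + 0.4p_{Quill}.
At p_{Quill} = 95: p_{Folio} = 36.7 + 0.4·95 = 74.7.

74.7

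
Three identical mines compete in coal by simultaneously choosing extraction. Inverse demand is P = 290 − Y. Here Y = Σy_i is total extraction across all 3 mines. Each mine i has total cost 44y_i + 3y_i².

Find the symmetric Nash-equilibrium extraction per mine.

A representative mine's profit is π_i = y_i(290 − Y) − 44y_i − 3y_i², with Y = y_i + Σ_{j≠i} y_j.
First-order condition: 246 − 8y_i − Σ_{j≠i} y_j = 0.
With identical mines, set every y_j = y: then 246 − 8y − 2y = 0, i.e. y = 246/10 = 24.6.

24.6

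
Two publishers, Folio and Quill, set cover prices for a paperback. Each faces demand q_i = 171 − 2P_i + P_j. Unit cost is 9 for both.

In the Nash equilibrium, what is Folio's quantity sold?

Folio's profit: π = (P_{Folio} − 9)(171 − 2P_{Folio} + P_{Quill}).
∂π/∂P_{Folio} = 189 − 4P_{Folio} + P_{Quill} = 0 ⇒ P_{Folio} = 47.25 + 0.25P_{Quill}.
The game is symmetric, so in equilibrium P_{Quill} = P_{Folio}: the reaction function gives 0.75P_{Folio} = 47.25, hence P_{Folio} = 63.
q_{Folio} = 171 − 2·63 + 63 = 108.

108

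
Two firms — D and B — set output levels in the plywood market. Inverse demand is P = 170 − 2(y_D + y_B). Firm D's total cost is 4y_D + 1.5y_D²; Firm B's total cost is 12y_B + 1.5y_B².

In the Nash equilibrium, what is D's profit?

1237.04

Firm D's profit: π = y_D(170 − 2(y_D + y_B)) − 4y_D − 1.5y_D².
∂π/∂y_D = 166 − 7y_D − 2y_B = 0, so y_D = 166/7 − (2/7)y_B.
By the same steps for B: y_B = 158/7 − (2/7)y_D.
Substituting the second reaction function into the first: y_D = 166/7 − (2/7)(158/7 − (2/7)y_D), which gives (45/49)y_D = 846/49 ⇒ y_D = 18.8.
Then y_B = 158/7 − (2/7)·18.8 = 17.2.
Price P = 170 − 2·36 = 98.
D's profit: (98 − 4)·18.8 − 1.5(18.8)² = 1237.04.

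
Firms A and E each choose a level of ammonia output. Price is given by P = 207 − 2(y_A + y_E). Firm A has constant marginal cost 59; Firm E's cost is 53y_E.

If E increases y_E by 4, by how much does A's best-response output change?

Firm A's profit: π = y_A(207 − 2(y_A + y_E)) − 59y_A.
∂π/∂y_A = 148 − 4y_A − 2y_E = 0, so y_A = 37 − 0.5y_E.
The reaction-function slope is −0.5, so a 4-unit rise in y_E moves y_A by −0.5 × 4 = −2. A's best response falls — the actions are strategic substitutes.

-2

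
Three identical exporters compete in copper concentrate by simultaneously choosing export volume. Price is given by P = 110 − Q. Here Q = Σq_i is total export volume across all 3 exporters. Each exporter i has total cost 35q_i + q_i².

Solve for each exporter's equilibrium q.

12.5

A representative exporter's profit is π_i = q_i(110 − Q) − 35q_i − q_i², with Q = q_i + Σ_{j≠i} q_j.
First-order condition: 75 − 4q_i − Σ_{j≠i} q_j = 0.
With identical exporters, set every q_j = q: then 75 − 4q − 2q = 0, i.e. q = 75/6 = 12.5.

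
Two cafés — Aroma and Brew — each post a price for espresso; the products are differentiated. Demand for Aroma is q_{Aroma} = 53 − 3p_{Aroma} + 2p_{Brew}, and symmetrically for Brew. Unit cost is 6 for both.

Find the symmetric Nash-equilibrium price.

17.75

Aroma's profit: π = (p_{Aroma} − 6)(53 − 3p_{Aroma} + 2p_{Brew}).
∂π/∂p_{Aroma} = 71 − 6p_{Aroma} + 2p_{Brew} = 0 ⇒ p_{Aroma} = 71/6 + (1/3)p_{Brew}.
By symmetry p_{Brew} = p_{Aroma}; substituting into the reaction function, (2/3)p_{Aroma} = 71/6 and p_{Aroma} = 17.75.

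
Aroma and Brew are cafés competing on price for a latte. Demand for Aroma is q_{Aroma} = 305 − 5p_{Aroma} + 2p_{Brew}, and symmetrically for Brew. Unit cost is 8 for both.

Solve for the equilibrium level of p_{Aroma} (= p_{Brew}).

Aroma's profit: π = (p_{Aroma} − 8)(305 − 5p_{Aroma} + 2p_{Brew}).
∂π/∂p_{Aroma} = 345 − 10p_{Aroma} + 2p_{Brew} = 0 ⇒ p_{Aroma} = 34.5 + 0.2p_{Brew}.
Setting p_{Aroma} = p_{Brew} in the reaction function: p_{Aroma} = 34.5 + 0.2p_{Aroma}, so p_{Aroma} = 34.5 / 0.8 = 43.125.

43.125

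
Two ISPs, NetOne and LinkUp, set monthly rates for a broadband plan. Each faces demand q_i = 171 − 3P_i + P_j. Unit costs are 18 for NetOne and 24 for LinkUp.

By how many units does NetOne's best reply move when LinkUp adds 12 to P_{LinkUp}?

2

NetOne's profit: π = (P_{NetOne} − 18)(171 − 3P_{NetOne} + P_{LinkUp}).
∂π/∂P_{NetOne} = 225 − 6P_{NetOne} + P_{LinkUp} = 0 ⇒ P_{NetOne} = 37.5 + (1/6)P_{LinkUp}.
The reaction-function slope is 1/6, so a 12-unit rise in P_{LinkUp} moves P_{NetOne} by 1/6 × 12 = 2. NetOne's best response rises — the actions are strategic complements.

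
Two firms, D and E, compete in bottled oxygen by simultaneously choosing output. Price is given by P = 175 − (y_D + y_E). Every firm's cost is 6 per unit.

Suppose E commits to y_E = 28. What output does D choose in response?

Firm D's profit: π = y_D(175 − (y_D + y_E)) − 6y_D.
∂π/∂y_D = 169 − 2y_D − y_E = 0, so y_D = 84.5 − 0.5y_E.
At y_E = 28: y_D = 84.5 − 0.5·28 = 70.5.

70.5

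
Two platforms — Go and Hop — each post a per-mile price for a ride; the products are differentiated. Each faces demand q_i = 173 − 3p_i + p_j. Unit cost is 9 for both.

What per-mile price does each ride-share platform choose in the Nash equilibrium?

40

Go's profit: π = (p_{Go} − 9)(173 − 3p_{Go} + p_{Hop}).
∂π/∂p_{Go} = 200 − 6p_{Go} + p_{Hop} = 0 ⇒ p_{Go} = 100/3 + (1/6)p_{Hop}.
Setting p_{Go} = p_{Hop} in the reaction function: p_{Go} = 100/3 + (1/6)p_{Go}, so p_{Go} = (100/3) / (5/6) = 40.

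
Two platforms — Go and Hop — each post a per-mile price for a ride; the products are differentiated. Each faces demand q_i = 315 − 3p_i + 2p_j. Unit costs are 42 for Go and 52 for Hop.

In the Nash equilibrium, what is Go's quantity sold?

Go's profit: π = (p_{Go} − 42)(315 − 3p_{Go} + 2p_{Hop}).
∂π/∂p_{Go} = 441 − 6p_{Go} + 2p_{Hop} = 0 ⇒ p_{Go} = 73.5 + (1/3)p_{Hop}.
Similarly p_{Hop} = 78.5 + (1/3)p_{Go}.
Plugging p_{Hop} into Go's best response: p_{Go} = 73.5 + (1/3)(78.5 + (1/3)p_{Go}) ⇒ (8/9)p_{Go} = 299/3, so p_{Go} = 112.125.
Then p_{Hop} = 78.5 + (1/3)·112.125 = 115.875.
q_{Go} = 315 − 3·112.125 + 2·115.875 = 210.375.

210.375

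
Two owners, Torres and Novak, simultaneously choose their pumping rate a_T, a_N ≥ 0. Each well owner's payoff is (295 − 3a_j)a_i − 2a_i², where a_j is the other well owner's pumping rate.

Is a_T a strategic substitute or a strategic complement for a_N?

strategic substitutes

Torres's payoff is (295 − 3a_N)a_T − 2a_T².
∂π/∂a_T = 295 − 3a_N − 4a_T = 0, so a_T = 73.75 − 0.75a_N.
The best-response slope da_T/da_N = −0.75 < 0: the reaction function is downward-sloping, so the choices are strategic substitutes.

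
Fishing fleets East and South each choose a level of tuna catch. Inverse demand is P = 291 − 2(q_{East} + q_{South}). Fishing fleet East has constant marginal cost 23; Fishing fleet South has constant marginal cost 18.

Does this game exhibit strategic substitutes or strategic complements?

Fishing fleet East's profit: π = q_{East}(291 − 2(q_{East} + q_{South})) − 23q_{East}.
∂π/∂q_{East} = 268 − 4q_{East} − 2q_{South} = 0, so q_{East} = 67 − 0.5q_{South}.
The best-response slope dq_{East}/dq_{South} = −0.5 < 0: the reaction function is downward-sloping, so the choices are strategic substitutes.

strategic substitutes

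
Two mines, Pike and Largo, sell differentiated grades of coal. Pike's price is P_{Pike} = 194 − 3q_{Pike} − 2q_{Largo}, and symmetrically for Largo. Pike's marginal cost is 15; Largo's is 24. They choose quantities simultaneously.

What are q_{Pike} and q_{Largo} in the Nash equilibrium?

22.9375, 20.6875

Mine Pike's profit: π = q_{Pike}(194 − 3q_{Pike} − 2q_{Largo}) − 15q_{Pike}.
∂π/∂q_{Pike} = 179 − 6q_{Pike} − 2q_{Largo} = 0 ⇒ q_{Pike} = 179/6 − (1/3)q_{Largo}.
Similarly q_{Largo} = 85/3 − (1/3)q_{Pike}.
Plugging q_{Largo} into Pike's best response: q_{Pike} = 179/6 − (1/3)(85/3 − (1/3)q_{Pike}) ⇒ (8/9)q_{Pike} = 367/18, so q_{Pike} = 22.9375.
Then q_{Largo} = 85/3 − (1/3)·22.9375 = 20.6875.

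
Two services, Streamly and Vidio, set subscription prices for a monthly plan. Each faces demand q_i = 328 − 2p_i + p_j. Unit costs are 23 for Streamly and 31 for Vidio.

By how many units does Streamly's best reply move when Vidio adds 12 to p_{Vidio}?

3

Streamly's profit: π = (p_{Streamly} − 23)(328 − 2p_{Streamly} + p_{Vidio}).
∂π/∂p_{Streamly} = 374 − 4p_{Streamly} + p_{Vidio} = 0 ⇒ p_{Streamly} = 93.5 + 0.25p_{Vidio}.
The reaction-function slope is 0.25, so a 12-unit rise in p_{Vidio} moves p_{Streamly} by 0.25 × 12 = 3. Streamly's best response rises — the actions are strategic complements.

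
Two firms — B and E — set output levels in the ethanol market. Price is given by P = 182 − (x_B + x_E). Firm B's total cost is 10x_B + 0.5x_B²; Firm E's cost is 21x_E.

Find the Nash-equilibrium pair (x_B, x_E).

36.6, 62.2

Firm B's profit: π = x_B(182 − (x_B + x_E)) − 10x_B − 0.5x_B².
∂π/∂x_B = 172 − 3x_B − x_E = 0, so x_B = 172/3 − (1/3)x_E.
For E: ∂π/∂x_E = 161 − 2x_E − x_B = 0 ⇒ x_E = 80.5 − 0.5x_B.
Substituting the second reaction function into the first: x_B = 172/3 − (1/3)(80.5 − 0.5x_B), which gives (5/6)x_B = 30.5 ⇒ x_B = 36.6.
Then x_E = 80.5 − 0.5·36.6 = 62.2.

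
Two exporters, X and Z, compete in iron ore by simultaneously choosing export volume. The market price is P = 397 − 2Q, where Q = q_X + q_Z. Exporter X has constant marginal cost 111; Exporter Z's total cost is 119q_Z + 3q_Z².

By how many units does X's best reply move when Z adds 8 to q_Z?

-4

Exporter X's profit: π = q_X(397 − 2(q_X + q_Z)) − 111q_X.
∂π/∂q_X = 286 − 4q_X − 2q_Z = 0, so q_X = 71.5 − 0.5q_Z.
The reaction-function slope is −0.5, so an 8-unit rise in q_Z moves q_X by −0.5 × 8 = −4. X's best response falls — the actions are strategic substitutes.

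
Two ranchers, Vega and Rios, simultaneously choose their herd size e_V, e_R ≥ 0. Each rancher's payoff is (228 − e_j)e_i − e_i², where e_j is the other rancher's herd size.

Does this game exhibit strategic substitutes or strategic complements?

Vega's payoff is (228 − e_R)e_V − e_V².
∂π/∂e_V = 228 − e_R − 2e_V = 0, so e_V = 114 − 0.5e_R.
The best-response slope de_V/de_R = −0.5 < 0: the reaction function is downward-sloping, so the choices are strategic substitutes.

strategic substitutes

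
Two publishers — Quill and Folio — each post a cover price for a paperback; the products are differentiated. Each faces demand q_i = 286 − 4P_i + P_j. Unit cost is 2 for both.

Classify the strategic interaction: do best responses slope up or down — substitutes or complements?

strategic complements

Quill's profit: π = (P_{Quill} − 2)(286 − 4P_{Quill} + P_{Folio}).
∂π/∂P_{Quill} = 294 − 8P_{Quill} + P_{Folio} = 0 ⇒ P_{Quill} = 36.75 + 0.125P_{Folio}.
The best-response slope dP_{Quill}/dP_{Folio} = 0.125 > 0: the reaction function is upward-sloping, so the choices are strategic complements.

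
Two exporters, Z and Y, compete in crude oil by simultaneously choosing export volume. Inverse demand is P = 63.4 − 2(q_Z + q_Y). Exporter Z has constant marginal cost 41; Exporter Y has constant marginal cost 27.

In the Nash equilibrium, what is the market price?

43.8

Exporter Z's profit: π = q_Z(63.4 − 2(q_Z + q_Y)) − 41q_Z.
∂π/∂q_Z = 22.4 − 4q_Z − 2q_Y = 0, so q_Z = 5.6 − 0.5q_Y.
By the same steps for Y: q_Y = 9.1 − 0.5q_Z.
Solving the two reaction functions simultaneously: (1 − (−0.5)(−0.5))q_Z = 5.6 − 0.5·9.1, so 0.75q_Z = 1.05 and q_Z = 1.4.
Then q_Y = 9.1 − 0.5·1.4 = 8.4.
Equilibrium price: P = 63.4 − 2·9.8 = 43.8.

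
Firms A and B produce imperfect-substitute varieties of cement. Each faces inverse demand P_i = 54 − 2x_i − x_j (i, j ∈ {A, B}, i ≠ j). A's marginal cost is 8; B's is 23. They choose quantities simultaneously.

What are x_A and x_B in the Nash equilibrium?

10.2, 5.2

Firm A's profit: π = x_A(54 − 2x_A − x_B) − 8x_A.
∂π/∂x_A = 46 − 4x_A − x_B = 0 ⇒ x_A = 11.5 − 0.25x_B.
Similarly x_B = 7.75 − 0.25x_A.
Plugging x_B into A's best response: x_A = 11.5 − 0.25(7.75 − 0.25x_A) ⇒ 0.9375x_A = 9.5625, so x_A = 10.2.
Then x_B = 7.75 − 0.25·10.2 = 5.2.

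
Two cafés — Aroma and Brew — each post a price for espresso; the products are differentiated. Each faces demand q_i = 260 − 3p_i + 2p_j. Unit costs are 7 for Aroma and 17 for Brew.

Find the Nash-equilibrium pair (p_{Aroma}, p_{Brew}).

Aroma's profit: π = (p_{Aroma} − 7)(260 − 3p_{Aroma} + 2p_{Brew}).
∂π/∂p_{Aroma} = 281 − 6p_{Aroma} + 2p_{Brew} = 0 ⇒ p_{Aroma} = 281/6 + (1/3)p_{Brew}.
Similarly p_{Brew} = 311/6 + (1/3)p_{Aroma}.
Plugging p_{Brew} into Aroma's best response: p_{Aroma} = 281/6 + (1/3)(311/6 + (1/3)p_{Aroma}) ⇒ (8/9)p_{Aroma} = 577/9, so p_{Aroma} = 72.125.
Then p_{Brew} = 311/6 + (1/3)·72.125 = 75.875.

72.125, 75.875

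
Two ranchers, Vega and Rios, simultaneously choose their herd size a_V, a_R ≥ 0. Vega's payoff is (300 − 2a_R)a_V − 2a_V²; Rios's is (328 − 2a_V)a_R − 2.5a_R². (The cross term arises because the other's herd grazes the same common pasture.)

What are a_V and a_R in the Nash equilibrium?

52.75, 44.5

Expanding Vega's payoff: 300a_V − 2a_Ra_V − 2a_V².
∂π/∂a_V = 300 − 2a_R − 4a_V = 0, so a_V = 75 − 0.5a_R.
Likewise for Rios: a_R = 65.6 − 0.4a_V.
Solving the two reaction functions simultaneously: (1 − (−0.5)(−0.4))a_V = 75 − 0.5·65.6, so 0.8a_V = 42.2 and a_V = 52.75.
Then a_R = 65.6 − 0.4·52.75 = 44.5.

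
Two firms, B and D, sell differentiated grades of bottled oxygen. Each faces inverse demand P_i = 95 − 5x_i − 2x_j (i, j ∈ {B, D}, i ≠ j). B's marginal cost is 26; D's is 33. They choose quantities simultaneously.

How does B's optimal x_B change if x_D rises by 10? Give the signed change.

-2

Firm B's profit: π = x_B(95 − 5x_B − 2x_D) − 26x_B.
∂π/∂x_B = 69 − 10x_B − 2x_D = 0 ⇒ x_B = 6.9 − 0.2x_D.
The reaction-function slope is −0.2, so a 10-unit rise in x_D moves x_B by −0.2 × 10 = −2. B's best response falls — the actions are strategic substitutes.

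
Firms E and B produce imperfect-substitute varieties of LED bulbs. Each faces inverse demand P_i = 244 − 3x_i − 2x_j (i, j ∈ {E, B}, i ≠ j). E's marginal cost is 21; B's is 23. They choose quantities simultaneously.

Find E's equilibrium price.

Firm E's profit: π = x_E(244 − 3x_E − 2x_B) − 21x_E.
∂π/∂x_E = 223 − 6x_E − 2x_B = 0 ⇒ x_E = 223/6 − (1/3)x_B.
Similarly x_B = 221/6 − (1/3)x_E.
Substituting the second reaction function into the first: x_E = 223/6 − (1/3)(221/6 − (1/3)x_E), which gives (8/9)x_E = 224/9 ⇒ x_E = 28.
Then x_B = 221/6 − (1/3)·28 = 27.5.
P_E = 244 − 3·28 − 2·27.5 = 105.

105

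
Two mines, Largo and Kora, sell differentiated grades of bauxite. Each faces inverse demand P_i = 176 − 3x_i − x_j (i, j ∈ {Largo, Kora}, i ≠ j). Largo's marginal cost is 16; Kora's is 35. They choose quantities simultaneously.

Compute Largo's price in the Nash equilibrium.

86.2

Mine Largo's profit: π = x_{Largo}(176 − 3x_{Largo} − x_{Kora}) − 16x_{Largo}.
∂π/∂x_{Largo} = 160 − 6x_{Largo} − x_{Kora} = 0 ⇒ x_{Largo} = 80/3 − (1/6)x_{Kora}.
Similarly x_{Kora} = 23.5 − (1/6)x_{Largo}.
Plugging x_{Kora} into Largo's best response: x_{Largo} = 80/3 − (1/6)(23.5 − (1/6)x_{Largo}) ⇒ (35/36)x_{Largo} = 22.75, so x_{Largo} = 23.4.
Then x_{Kora} = 23.5 − (1/6)·23.4 = 19.6.
P_{Largo} = 176 − 3·23.4 − 19.6 = 86.2.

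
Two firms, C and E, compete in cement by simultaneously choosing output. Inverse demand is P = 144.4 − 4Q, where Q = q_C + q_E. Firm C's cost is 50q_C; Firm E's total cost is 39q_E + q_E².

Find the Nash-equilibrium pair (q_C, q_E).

8.1625, 7.275

Firm C's profit: π = q_C(144.4 − 4(q_C + q_E)) − 50q_C.
∂π/∂q_C = 94.4 − 8q_C − 4q_E = 0, so q_C = 11.8 − 0.5q_E.
For E: ∂π/∂q_E = 105.4 − 10q_E − 4q_C = 0 ⇒ q_E = 10.54 − 0.4q_C.
Substituting the second reaction function into the first: q_C = 11.8 − 0.5(10.54 − 0.4q_C), which gives 0.8q_C = 6.53 ⇒ q_C = 8.1625.
Then q_E = 10.54 − 0.4·8.1625 = 7.275.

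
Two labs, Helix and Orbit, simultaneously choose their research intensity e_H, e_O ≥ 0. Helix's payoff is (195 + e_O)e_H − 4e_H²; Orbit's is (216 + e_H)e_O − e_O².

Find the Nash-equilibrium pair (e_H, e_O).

40.4, 128.2

Expanding Helix's payoff: 195e_H + e_Oe_H − 4e_H².
∂π/∂e_H = 195 + e_O − 8e_H = 0, so e_H = 24.375 + 0.125e_O.
Likewise for Orbit: e_O = 108 + 0.5e_H.
Plugging e_O into Helix's best response: e_H = 24.375 + 0.125(108 + 0.5e_H) ⇒ 0.9375e_H = 37.875, so e_H = 40.4.
Then e_O = 108 + 0.5·40.4 = 128.2.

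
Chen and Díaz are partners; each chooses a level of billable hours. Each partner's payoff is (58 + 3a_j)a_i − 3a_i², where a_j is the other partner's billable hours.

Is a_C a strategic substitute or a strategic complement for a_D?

Chen's payoff is (58 + 3a_D)a_C − 3a_C².
∂π/∂a_C = 58 + 3a_D − 6a_C = 0, so a_C = 29/3 + 0.5a_D.
The best-response slope da_C/da_D = 0.5 > 0: the reaction function is upward-sloping, so the choices are strategic complements.

strategic complements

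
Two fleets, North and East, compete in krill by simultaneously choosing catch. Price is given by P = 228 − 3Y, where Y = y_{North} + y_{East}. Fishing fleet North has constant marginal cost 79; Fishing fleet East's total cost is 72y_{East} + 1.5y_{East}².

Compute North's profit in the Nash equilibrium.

1129.08

Fishing fleet North's profit: π = y_{North}(228 − 3(y_{North} + y_{East})) − 79y_{North}.
∂π/∂y_{North} = 149 − 6y_{North} − 3y_{East} = 0, so y_{North} = 149/6 − 0.5y_{East}.
For East: ∂π/∂y_{East} = 156 − 9y_{East} − 3y_{North} = 0 ⇒ y_{East} = 52/3 − (1/3)y_{North}.
Plugging y_{East} into North's best response: y_{North} = 149/6 − 0.5(52/3 − (1/3)y_{North}) ⇒ (5/6)y_{North} = 97/6, so y_{North} = 19.4.
Then y_{East} = 52/3 − (1/3)·19.4 = 163/15.
Price P = 228 − 3·(454/15) = 137.2.
North's profit: (137.2 − 79)·19.4 = 1129.08.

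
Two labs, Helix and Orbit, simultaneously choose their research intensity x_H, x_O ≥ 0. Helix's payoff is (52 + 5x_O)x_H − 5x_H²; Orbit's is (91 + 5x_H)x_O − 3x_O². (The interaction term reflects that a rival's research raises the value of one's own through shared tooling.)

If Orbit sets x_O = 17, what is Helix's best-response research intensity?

Expanding Helix's payoff: 52x_H + 5x_Ox_H − 5x_H².
∂π/∂x_H = 52 + 5x_O − 10x_H = 0, so x_H = 5.2 + 0.5x_O.
At x_O = 17: x_H = 5.2 + 0.5·17 = 13.7.

13.7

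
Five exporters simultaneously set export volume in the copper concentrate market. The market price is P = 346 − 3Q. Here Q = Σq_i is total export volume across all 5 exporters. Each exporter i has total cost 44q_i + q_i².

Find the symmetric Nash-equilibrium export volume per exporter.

15.1

A representative exporter's profit is π_i = q_i(346 − 3Q) − 44q_i − q_i², with Q = q_i + Σ_{j≠i} q_j.
First-order condition: 302 − 8q_i − 3Σ_{j≠i} q_j = 0.
Imposing symmetry (q_j = q for all j) turns Σ_{j≠i} q_j into 4q, so 302 = 20q and q = 15.1.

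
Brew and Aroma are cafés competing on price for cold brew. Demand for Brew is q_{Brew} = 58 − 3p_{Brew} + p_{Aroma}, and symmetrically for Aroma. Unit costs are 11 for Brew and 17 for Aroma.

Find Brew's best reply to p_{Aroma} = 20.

Brew's profit: π = (p_{Brew} − 11)(58 − 3p_{Brew} + p_{Aroma}).
∂π/∂p_{Brew} = 91 − 6p_{Brew} + p_{Aroma} = 0 ⇒ p_{Brew} = 91/6 + (1/6)p_{Aroma}.
At p_{Aroma} = 20: p_{Brew} = 91/6 + (1/6)·20 = 18.5.

18.5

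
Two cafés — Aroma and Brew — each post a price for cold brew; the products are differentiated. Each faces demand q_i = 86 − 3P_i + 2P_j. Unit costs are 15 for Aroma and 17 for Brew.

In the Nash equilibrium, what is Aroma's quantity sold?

54.375

Aroma's profit: π = (P_{Aroma} − 15)(86 − 3P_{Aroma} + 2P_{Brew}).
∂π/∂P_{Aroma} = 131 − 6P_{Aroma} + 2P_{Brew} = 0 ⇒ P_{Aroma} = 131/6 + (1/3)P_{Brew}.
Similarly P_{Brew} = 137/6 + (1/3)P_{Aroma}.
Substituting the second reaction function into the first: P_{Aroma} = 131/6 + (1/3)(137/6 + (1/3)P_{Aroma}), which gives (8/9)P_{Aroma} = 265/9 ⇒ P_{Aroma} = 33.125.
Then P_{Brew} = 137/6 + (1/3)·33.125 = 33.875.
q_{Aroma} = 86 − 3·33.125 + 2·33.875 = 54.375.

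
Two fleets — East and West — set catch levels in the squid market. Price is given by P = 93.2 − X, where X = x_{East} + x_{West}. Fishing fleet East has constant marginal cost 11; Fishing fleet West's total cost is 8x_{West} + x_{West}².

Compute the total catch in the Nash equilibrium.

Fishing fleet East's profit: π = x_{East}(93.2 − (x_{East} + x_{West})) − 11x_{East}.
∂π/∂x_{East} = 82.2 − 2x_{East} − x_{West} = 0, so x_{East} = 41.1 − 0.5x_{West}.
For West: ∂π/∂x_{West} = 85.2 − 4x_{West} − x_{East} = 0 ⇒ x_{West} = 21.3 − 0.25x_{East}.
Solving the two reaction functions simultaneously: (1 − (−0.5)(−0.25))x_{East} = 41.1 − 0.5·21.3, so 0.875x_{East} = 30.45 and x_{East} = 34.8.
Then x_{West} = 21.3 − 0.25·34.8 = 12.6.
Total catch: 34.8 + 12.6 = 47.4.

47.4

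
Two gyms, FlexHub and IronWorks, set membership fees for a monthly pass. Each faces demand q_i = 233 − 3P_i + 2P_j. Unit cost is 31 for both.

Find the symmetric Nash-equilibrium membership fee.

81.5

FlexHub's profit: π = (P_{FlexHub} − 31)(233 − 3P_{FlexHub} + 2P_{IronWorks}).
∂π/∂P_{FlexHub} = 326 − 6P_{FlexHub} + 2P_{IronWorks} = 0 ⇒ P_{FlexHub} = 163/3 + (1/3)P_{IronWorks}.
Setting P_{FlexHub} = P_{IronWorks} in the reaction function: P_{FlexHub} = 163/3 + (1/3)P_{FlexHub}, so P_{FlexHub} = (163/3) / (2/3) = 81.5.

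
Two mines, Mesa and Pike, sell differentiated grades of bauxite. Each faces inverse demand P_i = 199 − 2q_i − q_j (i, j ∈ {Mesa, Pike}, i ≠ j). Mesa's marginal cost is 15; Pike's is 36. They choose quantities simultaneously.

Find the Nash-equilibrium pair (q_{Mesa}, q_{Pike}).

Mine Mesa's profit: π = q_{Mesa}(199 − 2q_{Mesa} − q_{Pike}) − 15q_{Mesa}.
∂π/∂q_{Mesa} = 184 − 4q_{Mesa} − q_{Pike} = 0 ⇒ q_{Mesa} = 46 − 0.25q_{Pike}.
Similarly q_{Pike} = 40.75 − 0.25q_{Mesa}.
Substituting the second reaction function into the first: q_{Mesa} = 46 − 0.25(40.75 − 0.25q_{Mesa}), which gives 0.9375q_{Mesa} = 35.8125 ⇒ q_{Mesa} = 38.2.
Then q_{Pike} = 40.75 − 0.25·38.2 = 31.2.

38.2, 31.2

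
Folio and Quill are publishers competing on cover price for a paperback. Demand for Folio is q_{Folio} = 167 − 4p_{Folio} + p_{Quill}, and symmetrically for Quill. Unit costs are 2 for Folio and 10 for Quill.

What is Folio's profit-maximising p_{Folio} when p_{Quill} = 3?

22.25

Folio's profit: π = (p_{Folio} − 2)(167 − 4p_{Folio} + p_{Quill}).
∂π/∂p_{Folio} = 175 − 8p_{Folio} + p_{Quill} = 0 ⇒ p_{Folio} = 21.875 + 0.125p_{Quill}.
At p_{Quill} = 3: p_{Folio} = 21.875 + 0.125·3 = 22.25.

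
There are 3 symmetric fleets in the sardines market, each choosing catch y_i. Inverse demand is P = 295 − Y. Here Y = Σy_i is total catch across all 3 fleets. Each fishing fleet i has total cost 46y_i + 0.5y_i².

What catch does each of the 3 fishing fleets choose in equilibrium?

49.8

A representative fishing fleet's profit is π_i = y_i(295 − Y) − 46y_i − 0.5y_i², with Y = y_i + Σ_{j≠i} y_j.
First-order condition: 249 − 3y_i − Σ_{j≠i} y_j = 0.
With identical fishing fleets, set every y_j = y: then 249 − 3y − 2y = 0, i.e. y = 249/5 = 49.8.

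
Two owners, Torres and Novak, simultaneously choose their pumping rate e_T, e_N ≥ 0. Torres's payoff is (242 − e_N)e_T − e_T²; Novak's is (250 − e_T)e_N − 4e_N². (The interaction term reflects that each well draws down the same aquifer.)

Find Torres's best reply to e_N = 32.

Expanding Torres's payoff: 242e_T − e_Ne_T − e_T².
∂π/∂e_T = 242 − e_N − 2e_T = 0, so e_T = 121 − 0.5e_N.
At e_N = 32: e_T = 121 − 0.5·32 = 105.

105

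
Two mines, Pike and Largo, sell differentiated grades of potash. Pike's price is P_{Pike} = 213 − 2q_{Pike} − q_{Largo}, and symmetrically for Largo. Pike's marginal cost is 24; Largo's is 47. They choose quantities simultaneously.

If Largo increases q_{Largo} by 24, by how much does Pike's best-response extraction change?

-6

Mine Pike's profit: π = q_{Pike}(213 − 2q_{Pike} − q_{Largo}) − 24q_{Pike}.
∂π/∂q_{Pike} = 189 − 4q_{Pike} − q_{Largo} = 0 ⇒ q_{Pike} = 47.25 − 0.25q_{Largo}.
The reaction-function slope is −0.25, so a 24-unit rise in q_{Largo} moves q_{Pike} by −0.25 × 24 = −6. Pike's best response falls — the actions are strategic substitutes.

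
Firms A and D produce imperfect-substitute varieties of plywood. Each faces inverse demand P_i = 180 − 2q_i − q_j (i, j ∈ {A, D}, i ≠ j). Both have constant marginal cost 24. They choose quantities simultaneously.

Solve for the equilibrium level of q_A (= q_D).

31.2

Firm A's profit: π = q_A(180 − 2q_A − q_D) − 24q_A.
∂π/∂q_A = 156 − 4q_A − q_D = 0 ⇒ q_A = 39 − 0.25q_D.
The game is symmetric, so in equilibrium q_D = q_A: the reaction function gives 1.25q_A = 39, hence q_A = 31.2.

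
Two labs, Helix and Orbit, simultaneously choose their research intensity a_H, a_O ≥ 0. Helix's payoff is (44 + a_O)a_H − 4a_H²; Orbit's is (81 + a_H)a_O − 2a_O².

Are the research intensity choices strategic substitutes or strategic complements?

strategic complements

Expanding Helix's payoff: 44a_H + a_Oa_H − 4a_H².
∂π/∂a_H = 44 + a_O − 8a_H = 0, so a_H = 5.5 + 0.125a_O.
The best-response slope da_H/da_O = 0.125 > 0: the reaction function is upward-sloping, so the choices are strategic complements.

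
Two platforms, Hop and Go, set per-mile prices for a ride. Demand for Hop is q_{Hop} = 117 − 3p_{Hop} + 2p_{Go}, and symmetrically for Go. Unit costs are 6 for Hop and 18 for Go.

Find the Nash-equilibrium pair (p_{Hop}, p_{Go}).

36, 40.5

Hop's profit: π = (p_{Hop} − 6)(117 − 3p_{Hop} + 2p_{Go}).
∂π/∂p_{Hop} = 135 − 6p_{Hop} + 2p_{Go} = 0 ⇒ p_{Hop} = 22.5 + (1/3)p_{Go}.
Similarly p_{Go} = 28.5 + (1/3)p_{Hop}.
Plugging p_{Go} into Hop's best response: p_{Hop} = 22.5 + (1/3)(28.5 + (1/3)p_{Hop}) ⇒ (8/9)p_{Hop} = 32, so p_{Hop} = 36.
Then p_{Go} = 28.5 + (1/3)·36 = 40.5.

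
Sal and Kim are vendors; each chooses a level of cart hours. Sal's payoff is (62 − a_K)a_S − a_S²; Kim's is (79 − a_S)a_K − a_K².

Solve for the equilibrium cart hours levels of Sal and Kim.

15, 32

Expanding Sal's payoff: 62a_S − a_Ka_S − a_S².
∂π/∂a_S = 62 − a_K − 2a_S = 0, so a_S = 31 − 0.5a_K.
Likewise for Kim: a_K = 39.5 − 0.5a_S.
Plugging a_K into Sal's best response: a_S = 31 − 0.5(39.5 − 0.5a_S) ⇒ 0.75a_S = 11.25, so a_S = 15.
Then a_K = 39.5 − 0.5·15 = 32.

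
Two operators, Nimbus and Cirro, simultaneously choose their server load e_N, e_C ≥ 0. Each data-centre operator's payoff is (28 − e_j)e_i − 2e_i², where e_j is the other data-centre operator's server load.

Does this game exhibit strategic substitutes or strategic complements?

strategic substitutes

Nimbus's payoff is (28 − e_C)e_N − 2e_N².
∂π/∂e_N = 28 − e_C − 4e_N = 0, so e_N = 7 − 0.25e_C.
The best-response slope de_N/de_C = −0.25 < 0: the reaction function is downward-sloping, so the choices are strategic substitutes.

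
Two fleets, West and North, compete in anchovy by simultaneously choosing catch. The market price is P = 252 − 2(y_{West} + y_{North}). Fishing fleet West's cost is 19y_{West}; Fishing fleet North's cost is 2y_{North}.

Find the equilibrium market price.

91

Fishing fleet West's profit: π = y_{West}(252 − 2(y_{West} + y_{North})) − 19y_{West}.
∂π/∂y_{West} = 233 − 4y_{West} − 2y_{North} = 0, so y_{West} = 58.25 − 0.5y_{North}.
By the same steps for North: y_{North} = 62.5 − 0.5y_{West}.
Substituting the second reaction function into the first: y_{West} = 58.25 − 0.5(62.5 − 0.5y_{West}), which gives 0.75y_{West} = 27 ⇒ y_{West} = 36.
Then y_{North} = 62.5 − 0.5·36 = 44.5.
Equilibrium price: P = 252 − 2·80.5 = 91.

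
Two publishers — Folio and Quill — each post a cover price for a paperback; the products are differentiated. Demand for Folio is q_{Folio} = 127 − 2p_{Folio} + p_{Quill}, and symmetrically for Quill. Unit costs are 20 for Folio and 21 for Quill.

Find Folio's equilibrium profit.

2563.28

Folio's profit: π = (p_{Folio} − 20)(127 − 2p_{Folio} + p_{Quill}).
∂π/∂p_{Folio} = 167 − 4p_{Folio} + p_{Quill} = 0 ⇒ p_{Folio} = 41.75 + 0.25p_{Quill}.
Similarly p_{Quill} = 42.25 + 0.25p_{Folio}.
Solving the two reaction functions simultaneously: (1 − (0.25)(0.25))p_{Folio} = 41.75 + 0.25·42.25, so 0.9375p_{Folio} = 52.3125 and p_{Folio} = 55.8.
Then p_{Quill} = 42.25 + 0.25·55.8 = 56.2.
q_{Folio} = 127 − 2·55.8 + 56.2 = 71.6.
Profit = (55.8 − 20)·71.6 = 2563.28.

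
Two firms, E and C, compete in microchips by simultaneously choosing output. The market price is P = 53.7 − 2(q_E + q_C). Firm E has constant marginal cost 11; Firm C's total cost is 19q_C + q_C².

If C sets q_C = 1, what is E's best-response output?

10.175

Firm E's profit: π = q_E(53.7 − 2(q_E + q_C)) − 11q_E.
∂π/∂q_E = 42.7 − 4q_E − 2q_C = 0, so q_E = 10.675 − 0.5q_C.
At q_C = 1: q_E = 10.675 − 0.5·1 = 10.175.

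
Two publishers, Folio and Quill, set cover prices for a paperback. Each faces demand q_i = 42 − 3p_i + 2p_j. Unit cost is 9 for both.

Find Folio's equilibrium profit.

204.1875

Folio's profit: π = (p_{Folio} − 9)(42 − 3p_{Folio} + 2p_{Quill}).
∂π/∂p_{Folio} = 69 − 6p_{Folio} + 2p_{Quill} = 0 ⇒ p_{Folio} = 11.5 + (1/3)p_{Quill}.
The game is symmetric, so in equilibrium p_{Quill} = p_{Folio}: the reaction function gives (2/3)p_{Folio} = 11.5, hence p_{Folio} = 17.25.
q_{Folio} = 42 − 3·17.25 + 2·17.25 = 24.75.
Profit = (17.25 − 9)·24.75 = 204.1875.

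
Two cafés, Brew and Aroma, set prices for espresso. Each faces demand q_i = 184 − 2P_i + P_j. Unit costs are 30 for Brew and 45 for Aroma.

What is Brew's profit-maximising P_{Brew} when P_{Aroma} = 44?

72

Brew's profit: π = (P_{Brew} − 30)(184 − 2P_{Brew} + P_{Aroma}).
∂π/∂P_{Brew} = 244 − 4P_{Brew} + P_{Aroma} = 0 ⇒ P_{Brew} = 61 + 0.25P_{Aroma}.
At P_{Aroma} = 44: P_{Brew} = 61 + 0.25·44 = 72.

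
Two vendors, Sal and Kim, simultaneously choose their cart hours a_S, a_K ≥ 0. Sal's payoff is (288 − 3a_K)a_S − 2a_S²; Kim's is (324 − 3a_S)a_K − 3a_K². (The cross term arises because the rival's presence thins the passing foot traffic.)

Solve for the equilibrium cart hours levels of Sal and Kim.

Expanding Sal's payoff: 288a_S − 3a_Ka_S − 2a_S².
∂π/∂a_S = 288 − 3a_K − 4a_S = 0, so a_S = 72 − 0.75a_K.
Likewise for Kim: a_K = 54 − 0.5a_S.
Substituting the second reaction function into the first: a_S = 72 − 0.75(54 − 0.5a_S), which gives 0.625a_S = 31.5 ⇒ a_S = 50.4.
Then a_K = 54 − 0.5·50.4 = 28.8.

50.4, 28.8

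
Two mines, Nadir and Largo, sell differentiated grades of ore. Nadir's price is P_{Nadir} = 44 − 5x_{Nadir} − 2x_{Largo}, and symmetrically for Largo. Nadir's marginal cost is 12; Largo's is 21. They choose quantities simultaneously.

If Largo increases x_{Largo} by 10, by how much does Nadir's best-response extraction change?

-2

Mine Nadir's profit: π = x_{Nadir}(44 − 5x_{Nadir} − 2x_{Largo}) − 12x_{Nadir}.
∂π/∂x_{Nadir} = 32 − 10x_{Nadir} − 2x_{Largo} = 0 ⇒ x_{Nadir} = 3.2 − 0.2x_{Largo}.
The reaction-function slope is −0.2, so a 10-unit rise in x_{Largo} moves x_{Nadir} by −0.2 × 10 = −2. Nadir's best response falls — the actions are strategic substitutes.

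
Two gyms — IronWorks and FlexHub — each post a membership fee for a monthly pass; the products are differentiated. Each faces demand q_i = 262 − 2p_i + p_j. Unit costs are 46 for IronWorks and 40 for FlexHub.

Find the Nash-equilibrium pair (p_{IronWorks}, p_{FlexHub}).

IronWorks's profit: π = (p_{IronWorks} − 46)(262 − 2p_{IronWorks} + p_{FlexHub}).
∂π/∂p_{IronWorks} = 354 − 4p_{IronWorks} + p_{FlexHub} = 0 ⇒ p_{IronWorks} = 88.5 + 0.25p_{FlexHub}.
Similarly p_{FlexHub} = 85.5 + 0.25p_{IronWorks}.
Plugging p_{FlexHub} into IronWorks's best response: p_{IronWorks} = 88.5 + 0.25(85.5 + 0.25p_{IronWorks}) ⇒ 0.9375p_{IronWorks} = 109.875, so p_{IronWorks} = 117.2.
Then p_{FlexHub} = 85.5 + 0.25·117.2 = 114.8.

117.2, 114.8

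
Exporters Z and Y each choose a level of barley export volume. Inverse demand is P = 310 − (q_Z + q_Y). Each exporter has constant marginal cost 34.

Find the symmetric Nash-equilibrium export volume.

Exporter Z's profit: π = q_Z(310 − (q_Z + q_Y)) − 34q_Z.
∂π/∂q_Z = 276 − 2q_Z − q_Y = 0, so q_Z = 138 − 0.5q_Y.
By symmetry q_Y = q_Z; substituting into the reaction function, 1.5q_Z = 138 and q_Z = 92.

92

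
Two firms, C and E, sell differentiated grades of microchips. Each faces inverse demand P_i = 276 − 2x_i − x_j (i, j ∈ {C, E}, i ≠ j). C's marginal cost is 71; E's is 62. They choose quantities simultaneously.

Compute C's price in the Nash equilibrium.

151.8

Firm C's profit: π = x_C(276 − 2x_C − x_E) − 71x_C.
∂π/∂x_C = 205 − 4x_C − x_E = 0 ⇒ x_C = 51.25 − 0.25x_E.
Similarly x_E = 53.5 − 0.25x_C.
Substituting the second reaction function into the first: x_C = 51.25 − 0.25(53.5 − 0.25x_C), which gives 0.9375x_C = 37.875 ⇒ x_C = 40.4.
Then x_E = 53.5 − 0.25·40.4 = 43.4.
P_C = 276 − 2·40.4 − 43.4 = 151.8.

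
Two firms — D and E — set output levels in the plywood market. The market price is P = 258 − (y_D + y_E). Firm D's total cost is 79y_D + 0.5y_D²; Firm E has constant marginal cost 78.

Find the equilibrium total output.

107.8

Firm D's profit: π = y_D(258 − (y_D + y_E)) − 79y_D − 0.5y_D².
∂π/∂y_D = 179 − 3y_D − y_E = 0, so y_D = 179/3 − (1/3)y_E.
For E: ∂π/∂y_E = 180 − 2y_E − y_D = 0 ⇒ y_E = 90 − 0.5y_D.
Plugging y_E into D's best response: y_D = 179/3 − (1/3)(90 − 0.5y_D) ⇒ (5/6)y_D = 89/3, so y_D = 35.6.
Then y_E = 90 − 0.5·35.6 = 72.2.
Total output: 35.6 + 72.2 = 107.8.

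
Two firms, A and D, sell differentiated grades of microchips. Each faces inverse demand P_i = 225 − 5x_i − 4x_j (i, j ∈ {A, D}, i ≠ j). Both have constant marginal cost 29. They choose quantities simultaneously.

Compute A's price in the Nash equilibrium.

99

Firm A's profit: π = x_A(225 − 5x_A − 4x_D) − 29x_A.
∂π/∂x_A = 196 − 10x_A − 4x_D = 0 ⇒ x_A = 19.6 − 0.4x_D.
By symmetry x_D = x_A; substituting into the reaction function, 1.4x_A = 19.6 and x_A = 14.
P_A = 225 − 5·14 − 4·14 = 99.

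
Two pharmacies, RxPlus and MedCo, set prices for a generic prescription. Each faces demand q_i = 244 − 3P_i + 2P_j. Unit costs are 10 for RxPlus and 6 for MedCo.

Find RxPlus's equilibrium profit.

10005.1875

RxPlus's profit: π = (P_{RxPlus} − 10)(244 − 3P_{RxPlus} + 2P_{MedCo}).
∂π/∂P_{RxPlus} = 274 − 6P_{RxPlus} + 2P_{MedCo} = 0 ⇒ P_{RxPlus} = 137/3 + (1/3)P_{MedCo}.
Similarly P_{MedCo} = 131/3 + (1/3)P_{RxPlus}.
Solving the two reaction functions simultaneously: (1 − (1/3)(1/3))P_{RxPlus} = 137/3 + (1/3)·(131/3), so (8/9)P_{RxPlus} = 542/9 and P_{RxPlus} = 67.75.
Then P_{MedCo} = 131/3 + (1/3)·67.75 = 66.25.
q_{RxPlus} = 244 − 3·67.75 + 2·66.25 = 173.25.
Profit = (67.75 − 10)·173.25 = 10005.1875.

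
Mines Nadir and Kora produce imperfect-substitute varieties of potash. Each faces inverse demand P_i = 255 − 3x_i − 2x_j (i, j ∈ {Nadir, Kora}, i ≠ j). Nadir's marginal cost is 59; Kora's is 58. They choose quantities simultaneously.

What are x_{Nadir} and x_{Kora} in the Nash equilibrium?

24.4375, 24.6875

Mine Nadir's profit: π = x_{Nadir}(255 − 3x_{Nadir} − 2x_{Kora}) − 59x_{Nadir}.
∂π/∂x_{Nadir} = 196 − 6x_{Nadir} − 2x_{Kora} = 0 ⇒ x_{Nadir} = 98/3 − (1/3)x_{Kora}.
Similarly x_{Kora} = 197/6 − (1/3)x_{Nadir}.
Substituting the second reaction function into the first: x_{Nadir} = 98/3 − (1/3)(197/6 − (1/3)x_{Nadir}), which gives (8/9)x_{Nadir} = 391/18 ⇒ x_{Nadir} = 24.4375.
Then x_{Kora} = 197/6 − (1/3)·24.4375 = 24.6875.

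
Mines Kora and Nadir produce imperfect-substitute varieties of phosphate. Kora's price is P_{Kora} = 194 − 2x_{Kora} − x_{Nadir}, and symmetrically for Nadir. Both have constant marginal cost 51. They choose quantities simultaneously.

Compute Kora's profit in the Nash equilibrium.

Mine Kora's profit: π = x_{Kora}(194 − 2x_{Kora} − x_{Nadir}) − 51x_{Kora}.
∂π/∂x_{Kora} = 143 − 4x_{Kora} − x_{Nadir} = 0 ⇒ x_{Kora} = 35.75 − 0.25x_{Nadir}.
The game is symmetric, so in equilibrium x_{Nadir} = x_{Kora}: the reaction function gives 1.25x_{Kora} = 35.75, hence x_{Kora} = 28.6.
P_{Kora} = 194 − 2·28.6 − 28.6 = 108.2.
Profit = (108.2 − 51)·28.6 = 1635.92.

1635.92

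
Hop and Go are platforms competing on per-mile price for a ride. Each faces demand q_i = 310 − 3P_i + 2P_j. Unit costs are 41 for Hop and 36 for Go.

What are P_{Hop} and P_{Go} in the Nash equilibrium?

107.3125, 105.4375

Hop's profit: π = (P_{Hop} − 41)(310 − 3P_{Hop} + 2P_{Go}).
∂π/∂P_{Hop} = 433 − 6P_{Hop} + 2P_{Go} = 0 ⇒ P_{Hop} = 433/6 + (1/3)P_{Go}.
Similarly P_{Go} = 209/3 + (1/3)P_{Hop}.
Solving the two reaction functions simultaneously: (1 − (1/3)(1/3))P_{Hop} = 433/6 + (1/3)·(209/3), so (8/9)P_{Hop} = 1717/18 and P_{Hop} = 107.3125.
Then P_{Go} = 209/3 + (1/3)·107.3125 = 105.4375.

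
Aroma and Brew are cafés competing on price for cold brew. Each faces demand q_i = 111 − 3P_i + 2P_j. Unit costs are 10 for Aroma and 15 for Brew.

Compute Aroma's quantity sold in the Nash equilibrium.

78.5625

Aroma's profit: π = (P_{Aroma} − 10)(111 − 3P_{Aroma} + 2P_{Brew}).
∂π/∂P_{Aroma} = 141 − 6P_{Aroma} + 2P_{Brew} = 0 ⇒ P_{Aroma} = 23.5 + (1/3)P_{Brew}.
Similarly P_{Brew} = 26 + (1/3)P_{Aroma}.
Substituting the second reaction function into the first: P_{Aroma} = 23.5 + (1/3)(26 + (1/3)P_{Aroma}), which gives (8/9)P_{Aroma} = 193/6 ⇒ P_{Aroma} = 36.1875.
Then P_{Brew} = 26 + (1/3)·36.1875 = 38.0625.
q_{Aroma} = 111 − 3·36.1875 + 2·38.0625 = 78.5625.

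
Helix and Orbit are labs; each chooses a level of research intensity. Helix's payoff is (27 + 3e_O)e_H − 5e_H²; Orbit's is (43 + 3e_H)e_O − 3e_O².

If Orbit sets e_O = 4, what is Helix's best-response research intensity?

3.9

Expanding Helix's payoff: 27e_H + 3e_Oe_H − 5e_H².
∂π/∂e_H = 27 + 3e_O − 10e_H = 0, so e_H = 2.7 + 0.3e_O.
At e_O = 4: e_H = 2.7 + 0.3·4 = 3.9.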